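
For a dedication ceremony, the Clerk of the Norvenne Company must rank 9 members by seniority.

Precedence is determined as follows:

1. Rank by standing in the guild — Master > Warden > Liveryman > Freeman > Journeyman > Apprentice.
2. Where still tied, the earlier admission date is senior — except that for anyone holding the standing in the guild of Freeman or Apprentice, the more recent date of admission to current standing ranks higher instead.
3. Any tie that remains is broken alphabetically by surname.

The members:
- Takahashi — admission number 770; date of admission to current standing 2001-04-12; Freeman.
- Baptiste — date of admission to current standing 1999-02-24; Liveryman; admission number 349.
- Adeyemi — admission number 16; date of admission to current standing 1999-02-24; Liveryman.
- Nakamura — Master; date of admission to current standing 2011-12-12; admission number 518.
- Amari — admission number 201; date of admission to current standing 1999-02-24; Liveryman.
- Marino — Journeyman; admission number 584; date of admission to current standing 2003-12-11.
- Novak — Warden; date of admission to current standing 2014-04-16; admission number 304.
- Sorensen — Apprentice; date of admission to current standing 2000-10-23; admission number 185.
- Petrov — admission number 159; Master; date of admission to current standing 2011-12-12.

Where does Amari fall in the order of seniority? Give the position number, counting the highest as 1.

By standing in the guild: Nakamura and Petrov (Master); then Novak (Warden); then Adeyemi, Amari and Baptiste (Liveryman); then Takahashi (Freeman); then Marino (Journeyman); then Sorensen (Apprentice).
Nakamura and Petrov both have date of admission to current standing 2011-12-12, so the next rule applies.
Among Nakamura and Petrov, alphabetically by surname: Nakamura before Petrov.
Adeyemi, Amari and Baptiste all have date of admission to current standing 1999-02-24, so the next rule applies.
Among Adeyemi, Amari and Baptiste, alphabetically by surname: Adeyemi before Amari before Baptiste.
Order: Nakamura, Petrov, Novak, Adeyemi, Amari, Baptiste, Takahashi, Marino, Sorensen. So position 5.

5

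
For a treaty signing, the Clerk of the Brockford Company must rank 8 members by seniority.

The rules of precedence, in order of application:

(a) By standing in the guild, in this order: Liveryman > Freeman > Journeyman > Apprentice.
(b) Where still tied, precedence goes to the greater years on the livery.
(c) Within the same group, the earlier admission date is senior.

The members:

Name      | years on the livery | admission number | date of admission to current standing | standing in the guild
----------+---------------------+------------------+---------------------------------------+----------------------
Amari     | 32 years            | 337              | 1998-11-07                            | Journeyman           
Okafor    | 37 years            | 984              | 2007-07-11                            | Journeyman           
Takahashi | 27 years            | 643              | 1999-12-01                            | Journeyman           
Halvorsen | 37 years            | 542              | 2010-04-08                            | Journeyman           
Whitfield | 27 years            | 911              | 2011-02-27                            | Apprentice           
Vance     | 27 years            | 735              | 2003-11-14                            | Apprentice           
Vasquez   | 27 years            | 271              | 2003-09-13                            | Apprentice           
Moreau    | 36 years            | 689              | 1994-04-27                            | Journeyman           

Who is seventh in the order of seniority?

By standing in the guild: Okafor, Halvorsen, Moreau, Amari and Takahashi (Journeyman); then Vasquez, Vance and Whitfield (Apprentice).
Among Okafor, Halvorsen, Moreau, Amari and Takahashi, by years on the livery (higher first): Okafor and Halvorsen (37 years) before Moreau (36 years) before Amari (32 years) before Takahashi (27 years).
Among Okafor and Halvorsen, by date of admission to current standing (earlier first): Okafor (2007-07-11) before Halvorsen (2010-04-08).
Vasquez, Vance and Whitfield all have years on the livery 27 years, so the next rule applies.
Among Vasquez, Vance and Whitfield, by date of admission to current standing (earlier first): Vasquez (2003-09-13) before Vance (2003-11-14) before Whitfield (2011-02-27).
Order: Okafor, Halvorsen, Moreau, Amari, Takahashi, Vasquez, Vance, Whitfield.

Vance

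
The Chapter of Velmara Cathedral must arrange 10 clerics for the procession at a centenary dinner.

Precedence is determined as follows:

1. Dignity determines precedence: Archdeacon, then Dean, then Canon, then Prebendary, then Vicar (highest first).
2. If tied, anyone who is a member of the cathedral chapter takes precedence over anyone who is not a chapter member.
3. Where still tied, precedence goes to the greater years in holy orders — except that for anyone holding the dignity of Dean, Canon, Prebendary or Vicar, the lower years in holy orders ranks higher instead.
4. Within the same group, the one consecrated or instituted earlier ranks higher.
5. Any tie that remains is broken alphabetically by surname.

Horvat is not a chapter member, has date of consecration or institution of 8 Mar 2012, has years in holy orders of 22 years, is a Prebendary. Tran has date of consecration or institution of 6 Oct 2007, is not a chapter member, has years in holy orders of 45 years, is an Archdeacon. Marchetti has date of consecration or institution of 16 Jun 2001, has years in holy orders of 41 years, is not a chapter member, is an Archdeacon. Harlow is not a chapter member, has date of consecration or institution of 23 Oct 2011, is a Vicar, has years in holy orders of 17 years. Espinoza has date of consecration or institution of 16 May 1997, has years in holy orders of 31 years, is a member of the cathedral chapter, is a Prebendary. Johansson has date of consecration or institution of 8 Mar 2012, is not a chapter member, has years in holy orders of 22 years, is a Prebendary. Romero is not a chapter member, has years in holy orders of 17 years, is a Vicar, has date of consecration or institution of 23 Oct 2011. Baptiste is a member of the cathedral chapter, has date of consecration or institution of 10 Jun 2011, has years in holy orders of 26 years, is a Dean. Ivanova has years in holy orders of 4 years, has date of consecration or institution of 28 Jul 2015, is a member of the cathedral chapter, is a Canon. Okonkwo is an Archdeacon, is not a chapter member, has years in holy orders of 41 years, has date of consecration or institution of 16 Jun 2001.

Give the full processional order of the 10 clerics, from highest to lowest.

By dignity: Tran, Marchetti and Okonkwo (Archdeacon); then Baptiste (Dean); then Ivanova (Canon); then Espinoza, Horvat and Johansson (Prebendary); then Harlow and Romero (Vicar).
Tran, Marchetti and Okonkwo are each not a chapter member, so the next rule applies.
Among Tran, Marchetti and Okonkwo, by years in holy orders (higher first): Tran (45 years) before Marchetti and Okonkwo (41 years).
Marchetti and Okonkwo both have date of consecration or institution 16 Jun 2001, so the next rule applies.
Among Marchetti and Okonkwo, alphabetically by surname: Marchetti before Okonkwo.
Among Espinoza, Horvat and Johansson, a member of the cathedral chapter before not a chapter member: Espinoza (a member of the cathedral chapter) before Horvat and Johansson (not a chapter member).
Horvat and Johansson both have years in holy orders 22 years, so the next rule applies.
Horvat and Johansson both have date of consecration or institution 8 Mar 2012, so the next rule applies.
Among Horvat and Johansson, alphabetically by surname: Horvat before Johansson.
Harlow and Romero are each not a chapter member, so the next rule applies.
Harlow and Romero both have years in holy orders 17 years, so the next rule applies.
Harlow and Romero both have date of consecration or institution 23 Oct 2011, so the next rule applies.
Among Harlow and Romero, alphabetically by surname: Harlow before Romero.
Full order: Tran, Marchetti, Okonkwo, Baptiste, Ivanova, Espinoza, Horvat, Johansson, Harlow, Romero.

Tran, Marchetti, Okonkwo, Baptiste, Ivanova, Espinoza, Horvat, Johansson, Harlow, Romero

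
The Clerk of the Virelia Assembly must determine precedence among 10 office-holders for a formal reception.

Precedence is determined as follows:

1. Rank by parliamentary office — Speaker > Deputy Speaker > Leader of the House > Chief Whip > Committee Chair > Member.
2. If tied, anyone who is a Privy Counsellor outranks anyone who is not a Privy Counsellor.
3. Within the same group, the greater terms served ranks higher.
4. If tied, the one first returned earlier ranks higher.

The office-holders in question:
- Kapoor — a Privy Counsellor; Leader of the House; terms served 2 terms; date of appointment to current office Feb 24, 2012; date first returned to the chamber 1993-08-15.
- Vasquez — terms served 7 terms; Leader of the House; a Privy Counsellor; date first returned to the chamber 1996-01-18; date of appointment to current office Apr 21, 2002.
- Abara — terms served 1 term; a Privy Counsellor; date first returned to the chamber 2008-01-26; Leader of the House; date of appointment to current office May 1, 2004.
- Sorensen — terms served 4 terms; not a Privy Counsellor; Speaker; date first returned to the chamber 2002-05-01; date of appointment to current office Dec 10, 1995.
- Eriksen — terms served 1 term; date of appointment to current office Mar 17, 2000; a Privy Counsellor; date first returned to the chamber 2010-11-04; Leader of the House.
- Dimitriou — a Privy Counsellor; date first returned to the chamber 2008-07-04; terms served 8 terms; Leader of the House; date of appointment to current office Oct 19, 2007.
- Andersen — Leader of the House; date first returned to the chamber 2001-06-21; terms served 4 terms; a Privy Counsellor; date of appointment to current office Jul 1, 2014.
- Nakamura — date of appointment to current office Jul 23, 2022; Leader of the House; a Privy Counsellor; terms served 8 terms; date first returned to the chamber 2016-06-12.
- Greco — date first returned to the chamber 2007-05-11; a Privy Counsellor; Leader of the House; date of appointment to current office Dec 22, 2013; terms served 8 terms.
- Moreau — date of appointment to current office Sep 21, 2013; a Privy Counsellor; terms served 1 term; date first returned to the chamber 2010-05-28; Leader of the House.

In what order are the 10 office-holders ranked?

Sorensen, Greco, Dimitriou, Nakamura, Vasquez, Andersen, Kapoor, Abara, Moreau, Eriksen

By parliamentary office: Sorensen (Speaker); then Greco, Dimitriou, Nakamura, Vasquez, Andersen, Kapoor, Abara, Moreau and Eriksen (Leader of the House).
Greco, Dimitriou, Nakamura, Vasquez, Andersen, Kapoor, Abara, Moreau and Eriksen are each a Privy Counsellor, so the next rule applies.
Among Greco, Dimitriou, Nakamura, Vasquez, Andersen, Kapoor, Abara, Moreau and Eriksen, by terms served (higher first): Greco, Dimitriou and Nakamura (8 terms) before Vasquez (7 terms) before Andersen (4 terms) before Kapoor (2 terms) before Abara, Moreau and Eriksen (1 term).
Among Greco, Dimitriou and Nakamura, by date first returned to the chamber (earlier first): Greco (2007-05-11) before Dimitriou (2008-07-04) before Nakamura (2016-06-12).
Among Abara, Moreau and Eriksen, by date first returned to the chamber (earlier first): Abara (2008-01-26) before Moreau (2010-05-28) before Eriksen (2010-11-04).
Full order: Sorensen, Greco, Dimitriou, Nakamura, Vasquez, Andersen, Kapoor, Abara, Moreau, Eriksen.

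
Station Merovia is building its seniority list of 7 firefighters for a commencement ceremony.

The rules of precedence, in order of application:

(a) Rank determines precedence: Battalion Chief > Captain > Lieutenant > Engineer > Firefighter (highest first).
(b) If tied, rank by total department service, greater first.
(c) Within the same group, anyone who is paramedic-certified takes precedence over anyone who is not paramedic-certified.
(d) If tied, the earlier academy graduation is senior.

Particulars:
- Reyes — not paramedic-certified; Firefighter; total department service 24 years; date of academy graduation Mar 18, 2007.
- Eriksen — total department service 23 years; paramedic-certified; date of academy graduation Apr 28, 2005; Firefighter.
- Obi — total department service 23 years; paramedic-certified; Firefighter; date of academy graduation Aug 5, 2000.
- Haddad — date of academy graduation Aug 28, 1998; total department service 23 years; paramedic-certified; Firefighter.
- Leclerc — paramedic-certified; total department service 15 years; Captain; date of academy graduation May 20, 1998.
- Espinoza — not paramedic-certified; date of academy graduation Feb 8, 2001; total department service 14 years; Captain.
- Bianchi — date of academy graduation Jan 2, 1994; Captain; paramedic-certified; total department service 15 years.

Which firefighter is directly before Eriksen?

By rank: Bianchi, Leclerc and Espinoza (Captain); then Reyes, Haddad, Obi and Eriksen (Firefighter).
Among Bianchi, Leclerc and Espinoza, by total department service (higher first): Bianchi and Leclerc (15 years) before Espinoza (14 years).
Bianchi and Leclerc are each paramedic-certified, so the next rule applies.
Among Bianchi and Leclerc, by date of academy graduation (earlier first): Bianchi (Jan 2, 1994) before Leclerc (May 20, 1998).
Among Reyes, Haddad, Obi and Eriksen, by total department service (higher first): Reyes (24 years) before Haddad, Obi and Eriksen (23 years).
Haddad, Obi and Eriksen are each paramedic-certified, so the next rule applies.
Among Haddad, Obi and Eriksen, by date of academy graduation (earlier first): Haddad (Aug 28, 1998) before Obi (Aug 5, 2000) before Eriksen (Apr 28, 2005).
Order: Bianchi, Leclerc, Espinoza, Reyes, Haddad, Obi, Eriksen.

Obi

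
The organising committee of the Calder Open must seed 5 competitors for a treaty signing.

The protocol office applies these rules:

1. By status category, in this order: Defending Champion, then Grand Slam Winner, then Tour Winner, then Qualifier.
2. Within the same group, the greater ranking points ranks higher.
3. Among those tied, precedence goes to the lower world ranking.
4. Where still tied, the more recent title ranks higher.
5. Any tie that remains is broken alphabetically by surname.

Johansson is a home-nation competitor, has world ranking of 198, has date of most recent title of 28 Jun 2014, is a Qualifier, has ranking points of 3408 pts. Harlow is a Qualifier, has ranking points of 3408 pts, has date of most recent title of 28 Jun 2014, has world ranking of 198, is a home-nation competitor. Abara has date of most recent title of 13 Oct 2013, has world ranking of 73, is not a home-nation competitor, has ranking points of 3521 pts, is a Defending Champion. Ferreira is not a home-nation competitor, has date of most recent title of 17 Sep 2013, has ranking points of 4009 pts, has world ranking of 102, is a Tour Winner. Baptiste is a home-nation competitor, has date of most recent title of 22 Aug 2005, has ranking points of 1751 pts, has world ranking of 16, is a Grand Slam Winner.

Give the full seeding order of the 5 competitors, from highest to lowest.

Abara, Baptiste, Ferreira, Harlow, Johansson

By status category: Abara (Defending Champion); then Baptiste (Grand Slam Winner); then Ferreira (Tour Winner); then Harlow and Johansson (Qualifier).
Harlow and Johansson both have ranking points 3408 pts, so the next rule applies.
Harlow and Johansson both have world ranking 198, so the next rule applies.
Harlow and Johansson both have date of most recent title 28 Jun 2014, so the next rule applies.
Among Harlow and Johansson, alphabetically by surname: Harlow before Johansson.
Full order: Abara, Baptiste, Ferreira, Harlow, Johansson.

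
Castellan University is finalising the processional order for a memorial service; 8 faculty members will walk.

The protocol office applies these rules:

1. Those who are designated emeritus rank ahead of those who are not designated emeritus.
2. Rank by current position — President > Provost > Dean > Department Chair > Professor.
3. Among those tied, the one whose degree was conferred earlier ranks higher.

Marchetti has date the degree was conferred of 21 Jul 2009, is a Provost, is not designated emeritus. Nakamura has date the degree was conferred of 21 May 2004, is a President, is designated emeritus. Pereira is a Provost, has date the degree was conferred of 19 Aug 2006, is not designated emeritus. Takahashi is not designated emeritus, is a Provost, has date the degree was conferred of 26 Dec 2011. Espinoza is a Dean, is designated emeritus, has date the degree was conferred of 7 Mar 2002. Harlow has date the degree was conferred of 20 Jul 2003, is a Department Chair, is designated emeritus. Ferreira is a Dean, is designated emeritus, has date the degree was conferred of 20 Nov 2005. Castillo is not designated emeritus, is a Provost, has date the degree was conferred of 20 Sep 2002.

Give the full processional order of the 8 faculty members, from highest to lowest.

Nakamura, Espinoza, Ferreira, Harlow, Castillo, Pereira, Marchetti, Takahashi

By the first rule: Nakamura, Espinoza, Ferreira and Harlow (each designated emeritus); then Castillo, Pereira, Marchetti and Takahashi (each not designated emeritus).
Among Nakamura, Espinoza, Ferreira and Harlow, by current position: Nakamura (President) before Espinoza and Ferreira (Dean) before Harlow (Department Chair).
Among Espinoza and Ferreira, by date the degree was conferred (earlier first): Espinoza (7 Mar 2002) before Ferreira (20 Nov 2005).
Castillo, Pereira, Marchetti and Takahashi are each Provost, so the next rule applies.
Among Castillo, Pereira, Marchetti and Takahashi, by date the degree was conferred (earlier first): Castillo (20 Sep 2002) before Pereira (19 Aug 2006) before Marchetti (21 Jul 2009) before Takahashi (26 Dec 2011).
Full order: Nakamura, Espinoza, Ferreira, Harlow, Castillo, Pereira, Marchetti, Takahashi.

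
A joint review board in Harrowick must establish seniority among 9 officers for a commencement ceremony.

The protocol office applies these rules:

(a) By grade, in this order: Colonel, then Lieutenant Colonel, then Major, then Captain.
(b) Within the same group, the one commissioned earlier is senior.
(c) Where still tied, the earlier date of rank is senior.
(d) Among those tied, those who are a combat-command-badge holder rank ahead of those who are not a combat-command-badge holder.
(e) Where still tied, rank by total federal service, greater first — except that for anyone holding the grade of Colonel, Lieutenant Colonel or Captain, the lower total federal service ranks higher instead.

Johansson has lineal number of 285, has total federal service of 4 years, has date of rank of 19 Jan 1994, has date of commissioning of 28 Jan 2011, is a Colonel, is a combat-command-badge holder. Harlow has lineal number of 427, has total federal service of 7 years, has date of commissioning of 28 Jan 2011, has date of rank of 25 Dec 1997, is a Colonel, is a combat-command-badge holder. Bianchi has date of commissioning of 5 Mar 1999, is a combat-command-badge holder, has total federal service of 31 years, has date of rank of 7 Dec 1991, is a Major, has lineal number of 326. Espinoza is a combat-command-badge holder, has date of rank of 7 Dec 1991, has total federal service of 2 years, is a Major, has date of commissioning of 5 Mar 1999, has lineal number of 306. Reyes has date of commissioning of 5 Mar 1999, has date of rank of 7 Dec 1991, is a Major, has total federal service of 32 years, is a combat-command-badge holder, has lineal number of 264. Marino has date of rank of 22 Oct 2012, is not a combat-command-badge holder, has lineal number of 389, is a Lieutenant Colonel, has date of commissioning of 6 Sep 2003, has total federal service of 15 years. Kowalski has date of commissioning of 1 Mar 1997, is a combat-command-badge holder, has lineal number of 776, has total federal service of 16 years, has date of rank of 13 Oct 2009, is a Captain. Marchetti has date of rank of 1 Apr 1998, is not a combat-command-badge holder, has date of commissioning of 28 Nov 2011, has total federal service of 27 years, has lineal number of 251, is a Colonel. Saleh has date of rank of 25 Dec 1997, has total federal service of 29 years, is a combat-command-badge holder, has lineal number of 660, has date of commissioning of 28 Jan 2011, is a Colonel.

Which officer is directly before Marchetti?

By grade: Johansson, Harlow, Saleh and Marchetti (Colonel); then Marino (Lieutenant Colonel); then Reyes, Bianchi and Espinoza (Major); then Kowalski (Captain).
Among Johansson, Harlow, Saleh and Marchetti, by date of commissioning (earlier first): Johansson, Harlow and Saleh (28 Jan 2011) before Marchetti (28 Nov 2011).
Among Johansson, Harlow and Saleh, by date of rank (earlier first): Johansson (19 Jan 1994) before Harlow and Saleh (25 Dec 1997).
Harlow and Saleh are each a combat-command-badge holder, so the next rule applies.
Among Harlow and Saleh, by total federal service (lower first) (reversed rule for this group): Harlow (7 years) before Saleh (29 years).
Reyes, Bianchi and Espinoza all have date of commissioning 5 Mar 1999, so the next rule applies.
Reyes, Bianchi and Espinoza all have date of rank 7 Dec 1991, so the next rule applies.
Reyes, Bianchi and Espinoza are each a combat-command-badge holder, so the next rule applies.
Among Reyes, Bianchi and Espinoza, by total federal service (higher first): Reyes (32 years) before Bianchi (31 years) before Espinoza (2 years).
Order: Johansson, Harlow, Saleh, Marchetti, Marino, Reyes, Bianchi, Espinoza, Kowalski.

Saleh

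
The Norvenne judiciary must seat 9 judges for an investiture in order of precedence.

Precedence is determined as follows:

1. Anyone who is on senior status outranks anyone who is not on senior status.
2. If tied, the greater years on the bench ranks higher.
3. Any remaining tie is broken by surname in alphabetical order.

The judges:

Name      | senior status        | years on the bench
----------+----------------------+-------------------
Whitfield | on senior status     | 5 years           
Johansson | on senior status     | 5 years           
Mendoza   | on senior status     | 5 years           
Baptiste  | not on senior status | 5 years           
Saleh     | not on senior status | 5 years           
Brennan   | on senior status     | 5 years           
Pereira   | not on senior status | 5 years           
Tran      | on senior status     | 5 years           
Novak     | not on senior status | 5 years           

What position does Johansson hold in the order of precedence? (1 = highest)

By the first rule: Brennan, Johansson, Mendoza, Tran and Whitfield (each on senior status); then Baptiste, Novak, Pereira and Saleh (each not on senior status).
Brennan, Johansson, Mendoza, Tran and Whitfield all have years on the bench 5 years, so the next rule applies.
Among Brennan, Johansson, Mendoza, Tran and Whitfield, alphabetically by surname: Brennan before Johansson before Mendoza before Tran before Whitfield.
Baptiste, Novak, Pereira and Saleh all have years on the bench 5 years, so the next rule applies.
Among Baptiste, Novak, Pereira and Saleh, alphabetically by surname: Baptiste before Novak before Pereira before Saleh.
Order: Brennan, Johansson, Mendoza, Tran, Whitfield, Baptiste, Novak, Pereira, Saleh. So position 2.

2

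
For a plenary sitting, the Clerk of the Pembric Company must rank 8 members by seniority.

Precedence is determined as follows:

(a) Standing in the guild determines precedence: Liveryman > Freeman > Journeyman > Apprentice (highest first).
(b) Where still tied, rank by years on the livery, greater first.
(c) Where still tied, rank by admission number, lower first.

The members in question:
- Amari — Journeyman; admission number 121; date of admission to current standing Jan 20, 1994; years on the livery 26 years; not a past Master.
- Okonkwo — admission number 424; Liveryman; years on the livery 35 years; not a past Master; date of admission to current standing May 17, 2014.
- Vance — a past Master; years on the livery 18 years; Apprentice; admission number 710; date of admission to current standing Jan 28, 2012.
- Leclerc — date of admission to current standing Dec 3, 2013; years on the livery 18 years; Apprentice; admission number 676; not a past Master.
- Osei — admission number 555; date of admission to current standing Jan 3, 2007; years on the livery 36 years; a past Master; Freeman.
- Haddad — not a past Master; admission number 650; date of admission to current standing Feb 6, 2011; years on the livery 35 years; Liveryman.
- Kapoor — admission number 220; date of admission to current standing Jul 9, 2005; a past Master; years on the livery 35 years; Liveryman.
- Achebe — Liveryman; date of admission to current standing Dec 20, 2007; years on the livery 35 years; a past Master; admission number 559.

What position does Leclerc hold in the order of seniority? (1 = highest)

By standing in the guild: Kapoor, Okonkwo, Achebe and Haddad (Liveryman); then Osei (Freeman); then Amari (Journeyman); then Leclerc and Vance (Apprentice).
Kapoor, Okonkwo, Achebe and Haddad all have years on the livery 35 years, so the next rule applies.
Among Kapoor, Okonkwo, Achebe and Haddad, by admission number (lower first): Kapoor (220) before Okonkwo (424) before Achebe (559) before Haddad (650).
Leclerc and Vance both have years on the livery 18 years, so the next rule applies.
Among Leclerc and Vance, by admission number (lower first): Leclerc (676) before Vance (710).
Order: Kapoor, Okonkwo, Achebe, Haddad, Osei, Amari, Leclerc, Vance. So position 7.

7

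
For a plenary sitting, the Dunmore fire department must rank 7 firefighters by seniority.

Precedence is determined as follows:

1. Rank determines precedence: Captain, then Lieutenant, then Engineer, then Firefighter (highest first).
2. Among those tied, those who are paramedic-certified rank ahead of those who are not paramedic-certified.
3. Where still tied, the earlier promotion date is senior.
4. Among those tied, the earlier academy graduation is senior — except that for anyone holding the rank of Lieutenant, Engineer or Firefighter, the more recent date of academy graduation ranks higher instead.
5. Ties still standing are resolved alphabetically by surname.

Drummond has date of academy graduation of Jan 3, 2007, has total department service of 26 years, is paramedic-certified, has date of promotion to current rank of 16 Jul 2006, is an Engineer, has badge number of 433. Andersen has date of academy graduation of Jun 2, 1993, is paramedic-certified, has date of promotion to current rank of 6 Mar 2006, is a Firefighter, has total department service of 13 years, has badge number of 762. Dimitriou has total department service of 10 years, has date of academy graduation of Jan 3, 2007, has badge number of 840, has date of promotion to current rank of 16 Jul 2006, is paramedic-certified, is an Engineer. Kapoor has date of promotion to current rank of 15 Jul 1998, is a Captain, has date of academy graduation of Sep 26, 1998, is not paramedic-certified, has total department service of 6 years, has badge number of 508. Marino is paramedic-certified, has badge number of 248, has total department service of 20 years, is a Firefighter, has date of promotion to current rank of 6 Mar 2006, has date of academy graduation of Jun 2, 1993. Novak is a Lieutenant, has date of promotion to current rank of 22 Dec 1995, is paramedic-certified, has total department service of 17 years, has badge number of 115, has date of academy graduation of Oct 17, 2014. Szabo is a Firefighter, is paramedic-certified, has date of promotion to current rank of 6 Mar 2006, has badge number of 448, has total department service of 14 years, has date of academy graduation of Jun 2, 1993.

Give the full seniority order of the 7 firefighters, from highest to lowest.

Kapoor, Novak, Dimitriou, Drummond, Andersen, Marino, Szabo

By rank: Kapoor (Captain); then Novak (Lieutenant); then Dimitriou and Drummond (Engineer); then Andersen, Marino and Szabo (Firefighter).
Dimitriou and Drummond are each paramedic-certified, so the next rule applies.
Dimitriou and Drummond both have date of promotion to current rank 16 Jul 2006, so the next rule applies.
Dimitriou and Drummond both have date of academy graduation Jan 3, 2007, so the next rule applies.
Among Dimitriou and Drummond, alphabetically by surname: Dimitriou before Drummond.
Andersen, Marino and Szabo are each paramedic-certified, so the next rule applies.
Andersen, Marino and Szabo all have date of promotion to current rank 6 Mar 2006, so the next rule applies.
Andersen, Marino and Szabo all have date of academy graduation Jun 2, 1993, so the next rule applies.
Among Andersen, Marino and Szabo, alphabetically by surname: Andersen before Marino before Szabo.
Full order: Kapoor, Novak, Dimitriou, Drummond, Andersen, Marino, Szabo.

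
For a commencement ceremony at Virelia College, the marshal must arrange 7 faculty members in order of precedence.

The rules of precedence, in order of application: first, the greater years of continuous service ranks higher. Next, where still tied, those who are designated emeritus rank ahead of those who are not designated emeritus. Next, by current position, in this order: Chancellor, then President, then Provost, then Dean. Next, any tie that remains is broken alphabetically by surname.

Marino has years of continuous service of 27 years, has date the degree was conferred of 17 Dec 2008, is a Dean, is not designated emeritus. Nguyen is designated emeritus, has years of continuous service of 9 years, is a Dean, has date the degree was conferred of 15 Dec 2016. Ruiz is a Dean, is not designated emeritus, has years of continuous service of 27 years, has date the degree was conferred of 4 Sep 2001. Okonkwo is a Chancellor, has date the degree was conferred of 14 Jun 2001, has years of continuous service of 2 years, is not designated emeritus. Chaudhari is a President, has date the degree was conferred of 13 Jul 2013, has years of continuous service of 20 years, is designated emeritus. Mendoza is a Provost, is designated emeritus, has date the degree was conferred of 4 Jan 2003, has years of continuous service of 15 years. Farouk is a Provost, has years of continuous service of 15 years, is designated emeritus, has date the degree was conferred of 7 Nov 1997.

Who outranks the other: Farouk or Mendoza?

By years of continuous service (higher first): Marino and Ruiz (both 27 years); then Chaudhari (20 years); then Farouk and Mendoza (both 15 years); then Nguyen (9 years); then Okonkwo (2 years).
Marino and Ruiz are each not designated emeritus, so the next rule applies.
Marino and Ruiz are each Dean, so the next rule applies.
Among Marino and Ruiz, alphabetically by surname: Marino before Ruiz.
Farouk and Mendoza are each designated emeritus, so the next rule applies.
Farouk and Mendoza are each Provost, so the next rule applies.
Among Farouk and Mendoza, alphabetically by surname: Farouk before Mendoza.
So Farouk takes precedence.

Farouk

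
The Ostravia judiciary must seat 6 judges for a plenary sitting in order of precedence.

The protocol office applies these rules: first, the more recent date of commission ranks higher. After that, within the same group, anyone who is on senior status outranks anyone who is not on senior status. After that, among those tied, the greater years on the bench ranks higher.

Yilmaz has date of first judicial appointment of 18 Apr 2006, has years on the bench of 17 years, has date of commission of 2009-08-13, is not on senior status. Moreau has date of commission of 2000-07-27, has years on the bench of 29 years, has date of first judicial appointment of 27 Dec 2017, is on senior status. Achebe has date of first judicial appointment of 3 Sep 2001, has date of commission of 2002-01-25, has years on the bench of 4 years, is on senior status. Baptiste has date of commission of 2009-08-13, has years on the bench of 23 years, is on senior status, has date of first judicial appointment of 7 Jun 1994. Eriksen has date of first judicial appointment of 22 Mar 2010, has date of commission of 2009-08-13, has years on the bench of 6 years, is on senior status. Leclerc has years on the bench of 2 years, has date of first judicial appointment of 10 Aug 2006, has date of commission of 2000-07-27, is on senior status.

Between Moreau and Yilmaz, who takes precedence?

By date of commission (later first): Baptiste, Eriksen and Yilmaz (each 2009-08-13); then Achebe (2002-01-25); then Moreau and Leclerc (both 2000-07-27).
Among Baptiste, Eriksen and Yilmaz, on senior status before not on senior status: Baptiste and Eriksen (on senior status) before Yilmaz (not on senior status).
Among Baptiste and Eriksen, by years on the bench (higher first): Baptiste (23 years) before Eriksen (6 years).
Moreau and Leclerc are each on senior status, so the next rule applies.
Among Moreau and Leclerc, by years on the bench (higher first): Moreau (29 years) before Leclerc (2 years).
So Yilmaz takes precedence.

Yilmaz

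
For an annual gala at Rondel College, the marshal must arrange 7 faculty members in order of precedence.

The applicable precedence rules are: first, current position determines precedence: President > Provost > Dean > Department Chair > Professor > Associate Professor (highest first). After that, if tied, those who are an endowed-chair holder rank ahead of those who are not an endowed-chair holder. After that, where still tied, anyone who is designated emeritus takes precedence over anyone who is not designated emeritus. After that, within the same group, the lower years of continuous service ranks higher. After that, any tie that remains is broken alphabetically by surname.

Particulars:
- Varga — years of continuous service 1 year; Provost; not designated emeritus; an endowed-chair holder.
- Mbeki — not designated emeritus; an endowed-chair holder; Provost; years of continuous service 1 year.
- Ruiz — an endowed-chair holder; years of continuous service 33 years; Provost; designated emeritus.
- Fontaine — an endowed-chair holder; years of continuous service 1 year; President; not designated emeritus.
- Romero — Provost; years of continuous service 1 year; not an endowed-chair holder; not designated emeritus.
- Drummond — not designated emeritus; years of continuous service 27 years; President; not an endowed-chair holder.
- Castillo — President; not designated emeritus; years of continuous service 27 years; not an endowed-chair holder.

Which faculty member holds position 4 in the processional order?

By current position: Fontaine, Castillo and Drummond (President); then Ruiz, Mbeki, Varga and Romero (Provost).
Among Fontaine, Castillo and Drummond, an endowed-chair holder before not an endowed-chair holder: Fontaine (an endowed-chair holder) before Castillo and Drummond (not an endowed-chair holder).
Castillo and Drummond are each not designated emeritus, so the next rule applies.
Castillo and Drummond both have years of continuous service 27 years, so the next rule applies.
Among Castillo and Drummond, alphabetically by surname: Castillo before Drummond.
Among Ruiz, Mbeki, Varga and Romero, an endowed-chair holder before not an endowed-chair holder: Ruiz, Mbeki and Varga (an endowed-chair holder) before Romero (not an endowed-chair holder).
Among Ruiz, Mbeki and Varga, designated emeritus before not designated emeritus: Ruiz (designated emeritus) before Mbeki and Varga (not designated emeritus).
Mbeki and Varga both have years of continuous service 1 year, so the next rule applies.
Among Mbeki and Varga, alphabetically by surname: Mbeki before Varga.
Order: Fontaine, Castillo, Drummond, Ruiz, Mbeki, Varga, Romero.

Ruiz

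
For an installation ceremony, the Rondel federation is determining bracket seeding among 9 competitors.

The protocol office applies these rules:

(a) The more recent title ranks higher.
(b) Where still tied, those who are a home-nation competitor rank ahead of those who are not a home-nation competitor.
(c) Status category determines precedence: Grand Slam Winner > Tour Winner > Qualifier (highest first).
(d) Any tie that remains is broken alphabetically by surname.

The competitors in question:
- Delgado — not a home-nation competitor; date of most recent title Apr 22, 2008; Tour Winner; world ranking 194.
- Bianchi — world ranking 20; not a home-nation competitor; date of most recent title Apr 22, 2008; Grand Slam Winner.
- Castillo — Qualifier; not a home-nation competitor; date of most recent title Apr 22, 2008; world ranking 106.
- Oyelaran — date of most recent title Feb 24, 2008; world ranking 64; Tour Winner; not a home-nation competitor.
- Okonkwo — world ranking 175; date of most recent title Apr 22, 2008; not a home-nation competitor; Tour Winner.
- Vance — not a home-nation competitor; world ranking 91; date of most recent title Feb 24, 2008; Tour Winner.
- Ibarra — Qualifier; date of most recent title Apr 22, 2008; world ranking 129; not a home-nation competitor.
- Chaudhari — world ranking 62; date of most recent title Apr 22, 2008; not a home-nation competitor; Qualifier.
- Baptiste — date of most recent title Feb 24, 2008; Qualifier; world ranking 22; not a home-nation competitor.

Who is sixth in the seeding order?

Ibarra

By date of most recent title (later first): Bianchi, Delgado, Okonkwo, Castillo, Chaudhari and Ibarra (each Apr 22, 2008); then Oyelaran, Vance and Baptiste (each Feb 24, 2008).
Bianchi, Delgado, Okonkwo, Castillo, Chaudhari and Ibarra are each not a home-nation competitor, so the next rule applies.
Among Bianchi, Delgado, Okonkwo, Castillo, Chaudhari and Ibarra, by status category: Bianchi (Grand Slam Winner) before Delgado and Okonkwo (Tour Winner) before Castillo, Chaudhari and Ibarra (Qualifier).
Among Delgado and Okonkwo, alphabetically by surname: Delgado before Okonkwo.
Among Castillo, Chaudhari and Ibarra, alphabetically by surname: Castillo before Chaudhari before Ibarra.
Oyelaran, Vance and Baptiste are each not a home-nation competitor, so the next rule applies.
Among Oyelaran, Vance and Baptiste, by status category: Oyelaran and Vance (Tour Winner) before Baptiste (Qualifier).
Among Oyelaran and Vance, alphabetically by surname: Oyelaran before Vance.
Order: Bianchi, Delgado, Okonkwo, Castillo, Chaudhari, Ibarra, Oyelaran, Vance, Baptiste.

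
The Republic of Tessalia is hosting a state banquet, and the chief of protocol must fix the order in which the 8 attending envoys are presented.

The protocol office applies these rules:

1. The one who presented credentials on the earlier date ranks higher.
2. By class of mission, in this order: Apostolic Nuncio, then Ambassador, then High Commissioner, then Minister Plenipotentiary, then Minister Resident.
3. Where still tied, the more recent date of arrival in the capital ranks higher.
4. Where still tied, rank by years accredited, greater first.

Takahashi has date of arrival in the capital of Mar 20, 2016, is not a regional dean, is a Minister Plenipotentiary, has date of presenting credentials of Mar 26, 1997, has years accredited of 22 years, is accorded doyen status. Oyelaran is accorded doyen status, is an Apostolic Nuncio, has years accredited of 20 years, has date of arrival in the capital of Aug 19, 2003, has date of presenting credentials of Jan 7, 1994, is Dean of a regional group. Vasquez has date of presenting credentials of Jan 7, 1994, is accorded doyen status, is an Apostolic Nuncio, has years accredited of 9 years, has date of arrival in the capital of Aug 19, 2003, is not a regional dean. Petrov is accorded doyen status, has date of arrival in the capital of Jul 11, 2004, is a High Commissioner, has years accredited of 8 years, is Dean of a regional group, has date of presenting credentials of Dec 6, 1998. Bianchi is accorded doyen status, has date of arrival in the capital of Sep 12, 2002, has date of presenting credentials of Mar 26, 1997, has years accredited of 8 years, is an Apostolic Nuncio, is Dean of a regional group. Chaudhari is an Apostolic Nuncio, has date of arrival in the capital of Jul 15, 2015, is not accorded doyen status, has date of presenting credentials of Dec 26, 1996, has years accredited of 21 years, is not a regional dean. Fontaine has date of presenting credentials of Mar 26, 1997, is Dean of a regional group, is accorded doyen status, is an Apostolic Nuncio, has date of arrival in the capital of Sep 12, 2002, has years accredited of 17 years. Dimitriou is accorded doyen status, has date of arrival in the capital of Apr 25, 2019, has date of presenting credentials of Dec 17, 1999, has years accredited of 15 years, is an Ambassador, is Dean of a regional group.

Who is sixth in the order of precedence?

By date of presenting credentials (earlier first): Oyelaran and Vasquez (both Jan 7, 1994); then Chaudhari (Dec 26, 1996); then Fontaine, Bianchi and Takahashi (each Mar 26, 1997); then Petrov (Dec 6, 1998); then Dimitriou (Dec 17, 1999).
Oyelaran and Vasquez are each Apostolic Nuncio, so the next rule applies.
Oyelaran and Vasquez both have date of arrival in the capital Aug 19, 2003, so the next rule applies.
Among Oyelaran and Vasquez, by years accredited (higher first): Oyelaran (20 years) before Vasquez (9 years).
Among Fontaine, Bianchi and Takahashi, by class of mission: Fontaine and Bianchi (Apostolic Nuncio) before Takahashi (Minister Plenipotentiary).
Fontaine and Bianchi both have date of arrival in the capital Sep 12, 2002, so the next rule applies.
Among Fontaine and Bianchi, by years accredited (higher first): Fontaine (17 years) before Bianchi (8 years).
Order: Oyelaran, Vasquez, Chaudhari, Fontaine, Bianchi, Takahashi, Petrov, Dimitriou.

Takahashi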